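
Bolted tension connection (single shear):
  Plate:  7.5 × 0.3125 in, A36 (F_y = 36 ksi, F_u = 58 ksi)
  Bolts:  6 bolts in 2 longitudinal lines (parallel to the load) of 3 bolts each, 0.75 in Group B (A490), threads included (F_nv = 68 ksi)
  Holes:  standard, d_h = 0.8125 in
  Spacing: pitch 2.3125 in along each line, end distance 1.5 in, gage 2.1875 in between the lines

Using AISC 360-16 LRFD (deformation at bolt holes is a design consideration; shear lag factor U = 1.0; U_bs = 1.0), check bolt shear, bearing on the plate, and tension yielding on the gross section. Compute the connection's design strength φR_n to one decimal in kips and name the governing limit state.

75.9 kips (gross-section yield governs)

Bolt shear: A_b = π(0.75)²/4 = 0.44179 in². φR_n = 0.75 × 68 × 0.44179 × 6 × 1 = 135.2 kips.
Bearing (0.3125 in plate, F_u = 58 ksi): end bolts L_c = 1.5 − 0.8125/2 = 1.09375, R_n = min(1.2×1.09375×0.3125×58, 2.4×0.75×0.3125×58) = 23.789 kips/bolt; interior L_c = 2.3125 − 0.8125 = 1.5, R_n = 32.625 kips/bolt. φR_n = 0.75 × (2×23.789 + 4×32.625) = 133.6 kips.
Tension yield (gross): A_g = 7.5×0.3125 = 2.3438 in². φR_n = 0.90 × 36 × 2.3438 = 75.9 kips.
Governing: min(135.2, 133.6, 75.9) = 75.9 kips → gross-section yield.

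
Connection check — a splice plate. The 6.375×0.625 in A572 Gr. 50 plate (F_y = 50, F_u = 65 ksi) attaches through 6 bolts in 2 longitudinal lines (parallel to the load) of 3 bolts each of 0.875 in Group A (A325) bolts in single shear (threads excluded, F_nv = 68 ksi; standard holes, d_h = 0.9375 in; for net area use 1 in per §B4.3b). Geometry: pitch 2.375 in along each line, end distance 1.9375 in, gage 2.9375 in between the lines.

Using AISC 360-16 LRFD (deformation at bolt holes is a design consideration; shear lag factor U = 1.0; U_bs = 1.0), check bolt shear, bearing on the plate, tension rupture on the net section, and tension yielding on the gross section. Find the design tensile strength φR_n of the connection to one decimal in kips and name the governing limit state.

133.3 kips (net-section rupture governs)

Bolt shear: A_b = π(0.875)²/4 = 0.60132 in². φR_n = 0.75 × 68 × 0.60132 × 6 × 1 = 184.0 kips.
Bearing (0.625 in plate, F_u = 65 ksi): end bolts L_c = 1.9375 − 0.9375/2 = 1.46875, R_n = min(1.2×1.46875×0.625×65, 2.4×0.875×0.625×65) = 71.602 kips/bolt; interior L_c = 2.375 − 0.9375 = 1.4375, R_n = 70.078 kips/bolt. φR_n = 0.75 × (2×71.602 + 4×70.078) = 317.6 kips.
Tension rupture (net): A_n = (6.375 − 2×1)×0.625 = 2.7344 in² (U = 1.0, A_e = A_n). φR_n = 0.75 × 65 × 2.7344 = 133.3 kips.
Tension yield (gross): A_g = 6.375×0.625 = 3.9844 in². φR_n = 0.90 × 50 × 3.9844 = 179.3 kips.
Governing: min(184.0, 317.6, 133.3, 179.3) = 133.3 kips → net-section rupture.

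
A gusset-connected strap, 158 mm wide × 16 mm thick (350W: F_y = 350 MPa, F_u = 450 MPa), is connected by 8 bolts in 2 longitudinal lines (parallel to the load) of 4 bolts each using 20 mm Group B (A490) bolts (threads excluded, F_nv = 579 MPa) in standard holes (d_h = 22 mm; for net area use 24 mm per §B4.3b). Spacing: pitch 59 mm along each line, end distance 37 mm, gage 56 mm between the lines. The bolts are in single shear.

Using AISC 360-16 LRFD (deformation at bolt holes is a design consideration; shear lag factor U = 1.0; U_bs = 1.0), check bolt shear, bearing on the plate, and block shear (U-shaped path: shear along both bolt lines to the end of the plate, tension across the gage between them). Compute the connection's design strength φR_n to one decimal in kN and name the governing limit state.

1015.2 kN (block shear governs)

Bolt shear: A_b = π(20)²/4 = 314.16 mm². φR_n = 0.75 × 579 × 314.16 × 8 × 1 = 1091.4 kN.
Bearing (16 mm plate, F_u = 450 MPa): end bolts L_c = 37 − 22/2 = 26, R_n = min(1.2×26×16×450, 2.4×20×16×450) = 224.64 kN/bolt; interior L_c = 59 − 22 = 37, R_n = 319.68 kN/bolt. φR_n = 0.75 × (2×224.64 + 6×319.68) = 1775.5 kN.
Block shear: shear path 2×[37+3×59] = 2×214 mm, A_gv = 6848, A_nv = 2×(214 − 3.5×24)×16 = 4160 mm²; tension across gage: (56 − 1×24)×16 = 512 mm². R_n = min(0.6×450×4160, 0.6×350×6848) + 1.0×450×512 = min(1123.2, 1438.1) + 230.4 = 1353.6 kN. φR_n = 0.75 × 1353.6 = 1015.2 kN.
Governing: min(1091.4, 1775.5, 1015.2) = 1015.2 kN → block shear.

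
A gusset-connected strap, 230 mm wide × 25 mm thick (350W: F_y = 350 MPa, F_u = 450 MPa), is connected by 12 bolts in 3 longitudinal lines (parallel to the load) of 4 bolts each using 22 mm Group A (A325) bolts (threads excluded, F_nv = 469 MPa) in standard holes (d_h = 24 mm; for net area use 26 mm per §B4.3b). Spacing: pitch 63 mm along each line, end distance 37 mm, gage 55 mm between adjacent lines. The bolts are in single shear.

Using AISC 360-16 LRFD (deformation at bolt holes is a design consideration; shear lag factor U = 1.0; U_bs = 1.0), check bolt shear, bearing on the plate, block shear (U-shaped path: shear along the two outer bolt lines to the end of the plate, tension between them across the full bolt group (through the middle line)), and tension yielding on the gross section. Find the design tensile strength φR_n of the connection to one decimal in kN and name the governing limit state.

Bolt shear: A_b = π(22)²/4 = 380.13 mm². φR_n = 0.75 × 469 × 380.13 × 12 × 1 = 1604.5 kN.
Bearing (25 mm plate, F_u = 450 MPa): end bolts L_c = 37 − 24/2 = 25, R_n = min(1.2×25×25×450, 2.4×22×25×450) = 337.5 kN/bolt; interior L_c = 63 − 24 = 39, R_n = 526.5 kN/bolt. φR_n = 0.75 × (3×337.5 + 9×526.5) = 4313.3 kN.
Block shear: shear path 2×[37+3×63] = 2×226 mm, A_gv = 11300, A_nv = 2×(226 − 3.5×26)×25 = 6750 mm²; tension across gage: (110 − 2×26)×25 = 1450 mm². R_n = min(0.6×450×6750, 0.6×350×11300) + 1.0×450×1450 = min(1822.5, 2373) + 652.5 = 2475 kN. φR_n = 0.75 × 2475 = 1856.3 kN.
Tension yield (gross): A_g = 230×25 = 5750 mm². φR_n = 0.90 × 350 × 5750 = 1811.3 kN.
Governing: min(1604.5, 4313.3, 1856.3, 1811.3) = 1604.5 kN → bolt shear.

1604.5 kN (bolt shear governs)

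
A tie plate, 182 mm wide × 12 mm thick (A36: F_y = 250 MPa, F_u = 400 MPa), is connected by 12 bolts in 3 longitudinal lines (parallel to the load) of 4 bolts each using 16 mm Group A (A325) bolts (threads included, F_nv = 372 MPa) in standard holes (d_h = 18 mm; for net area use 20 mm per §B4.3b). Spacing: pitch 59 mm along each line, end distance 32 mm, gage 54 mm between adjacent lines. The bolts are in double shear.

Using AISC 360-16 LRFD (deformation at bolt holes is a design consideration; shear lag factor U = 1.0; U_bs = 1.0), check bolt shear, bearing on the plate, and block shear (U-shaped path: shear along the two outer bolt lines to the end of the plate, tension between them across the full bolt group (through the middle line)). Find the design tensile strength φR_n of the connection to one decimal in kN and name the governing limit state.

Bolt shear: A_b = π(16)²/4 = 201.06 mm². φR_n = 0.75 × 372 × 201.06 × 12 × 2 = 1346.3 kN.
Bearing (12 mm plate, F_u = 400 MPa): end bolts L_c = 32 − 18/2 = 23, R_n = min(1.2×23×12×400, 2.4×16×12×400) = 132.48 kN/bolt; interior L_c = 59 − 18 = 41, R_n = 184.32 kN/bolt. φR_n = 0.75 × (3×132.48 + 9×184.32) = 1542.2 kN.
Block shear: shear path 2×[32+3×59] = 2×209 mm, A_gv = 5016, A_nv = 2×(209 − 3.5×20)×12 = 3336 mm²; tension across gage: (108 − 2×20)×12 = 816 mm². R_n = min(0.6×400×3336, 0.6×250×5016) + 1.0×400×816 = min(800.64, 752.4) + 326.4 = 1078.8 kN. φR_n = 0.75 × 1078.8 = 809.1 kN.
Governing: min(1346.3, 1542.2, 809.1) = 809.1 kN → block shear.

809.1 kN (block shear governs)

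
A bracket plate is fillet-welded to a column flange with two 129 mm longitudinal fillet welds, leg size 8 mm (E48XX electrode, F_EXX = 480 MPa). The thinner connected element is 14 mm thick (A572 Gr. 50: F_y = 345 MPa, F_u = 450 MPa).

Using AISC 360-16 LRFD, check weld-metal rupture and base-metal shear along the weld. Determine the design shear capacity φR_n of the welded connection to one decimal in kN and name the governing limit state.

Weld metal: throat = 0.707×8 = 5.656 mm, L = 2×129 = 258 mm. φR_n = 0.75 × 0.6 × 480 × 5.656 × 258 = 315.2 kN.
Base metal shear (14 mm plate): yield φR_n = 1.0×0.6×345×14×258 = 747.7 kN; rupture φR_n = 0.75×0.6×450×14×258 = 731.4 kN; take 731.4 kN (rupture).
Governing: min(315.2, 731.4) = 315.2 kN → weld metal.

315.2 kN (weld metal governs)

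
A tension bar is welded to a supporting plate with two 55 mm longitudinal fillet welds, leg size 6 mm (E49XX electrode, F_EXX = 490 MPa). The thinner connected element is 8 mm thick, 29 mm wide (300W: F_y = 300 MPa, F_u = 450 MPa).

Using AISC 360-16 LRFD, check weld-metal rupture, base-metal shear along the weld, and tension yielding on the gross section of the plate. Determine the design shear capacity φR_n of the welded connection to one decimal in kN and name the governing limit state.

62.6 kN (gross-section yield governs)

Weld metal: throat = 0.707×6 = 4.242 mm, L = 2×55 = 110 mm. φR_n = 0.75 × 0.6 × 490 × 4.242 × 110 = 102.9 kN.
Base metal shear (8 mm plate): yield φR_n = 1.0×0.6×300×8×110 = 158.4 kN; rupture φR_n = 0.75×0.6×450×8×110 = 178.2 kN; take 158.4 kN (yield).
Tension yield (gross): A_g = 29×8 = 232 mm². φR_n = 0.90 × 300 × 232 = 62.6 kN.
Governing: min(102.9, 158.4, 62.6) = 62.6 kN → gross-section yield.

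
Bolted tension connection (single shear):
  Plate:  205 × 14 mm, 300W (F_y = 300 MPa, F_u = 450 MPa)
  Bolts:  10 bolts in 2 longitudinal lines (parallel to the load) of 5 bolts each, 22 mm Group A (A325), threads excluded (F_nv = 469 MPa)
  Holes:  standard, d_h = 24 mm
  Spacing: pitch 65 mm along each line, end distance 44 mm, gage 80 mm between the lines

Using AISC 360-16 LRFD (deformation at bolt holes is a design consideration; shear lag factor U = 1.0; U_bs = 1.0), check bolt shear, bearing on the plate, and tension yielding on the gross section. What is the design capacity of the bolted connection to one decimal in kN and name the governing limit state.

774.9 kN (gross-section yield governs)

Bolt shear: A_b = π(22)²/4 = 380.13 mm². φR_n = 0.75 × 469 × 380.13 × 10 × 1 = 1337.1 kN.
Bearing (14 mm plate, F_u = 450 MPa): end bolts L_c = 44 − 24/2 = 32, R_n = min(1.2×32×14×450, 2.4×22×14×450) = 241.92 kN/bolt; interior L_c = 65 − 24 = 41, R_n = 309.96 kN/bolt. φR_n = 0.75 × (2×241.92 + 8×309.96) = 2222.6 kN.
Tension yield (gross): A_g = 205×14 = 2870 mm². φR_n = 0.90 × 300 × 2870 = 774.9 kN.
Governing: min(1337.1, 2222.6, 774.9) = 774.9 kN → gross-section yield.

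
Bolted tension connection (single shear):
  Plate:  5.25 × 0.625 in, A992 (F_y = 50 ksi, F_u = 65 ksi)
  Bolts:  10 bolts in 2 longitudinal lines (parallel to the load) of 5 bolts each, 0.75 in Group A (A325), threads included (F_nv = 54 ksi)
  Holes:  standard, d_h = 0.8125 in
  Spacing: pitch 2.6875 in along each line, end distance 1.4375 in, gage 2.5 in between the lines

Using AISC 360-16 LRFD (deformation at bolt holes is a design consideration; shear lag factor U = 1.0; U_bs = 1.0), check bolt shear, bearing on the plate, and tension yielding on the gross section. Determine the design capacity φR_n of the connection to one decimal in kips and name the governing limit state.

Bolt shear: A_b = π(0.75)²/4 = 0.44179 in². φR_n = 0.75 × 54 × 0.44179 × 10 × 1 = 178.9 kips.
Bearing (0.625 in plate, F_u = 65 ksi): end bolts L_c = 1.4375 − 0.8125/2 = 1.03125, R_n = min(1.2×1.03125×0.625×65, 2.4×0.75×0.625×65) = 50.273 kips/bolt; interior L_c = 2.6875 − 0.8125 = 1.875, R_n = 73.125 kips/bolt. φR_n = 0.75 × (2×50.273 + 8×73.125) = 514.2 kips.
Tension yield (gross): A_g = 5.25×0.625 = 3.2813 in². φR_n = 0.90 × 50 × 3.2813 = 147.7 kips.
Governing: min(178.9, 514.2, 147.7) = 147.7 kips → gross-section yield.

147.7 kips (gross-section yield governs)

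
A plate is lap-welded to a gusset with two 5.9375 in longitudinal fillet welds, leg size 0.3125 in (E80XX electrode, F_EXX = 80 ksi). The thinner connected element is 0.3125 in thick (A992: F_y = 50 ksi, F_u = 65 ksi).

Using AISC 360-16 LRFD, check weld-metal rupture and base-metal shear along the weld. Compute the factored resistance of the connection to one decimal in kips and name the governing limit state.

94.5 kips (weld metal governs)

Weld metal: throat = 0.707×0.3125 = 0.22094 in, L = 2×5.9375 = 11.875 in. φR_n = 0.75 × 0.6 × 80 × 0.22094 × 11.875 = 94.5 kips.
Base metal shear (0.3125 in plate): yield φR_n = 1.0×0.6×50×0.3125×11.875 = 111.3 kips; rupture φR_n = 0.75×0.6×65×0.3125×11.875 = 108.5 kips; take 108.5 kips (rupture).
Governing: min(94.5, 108.5) = 94.5 kips → weld metal.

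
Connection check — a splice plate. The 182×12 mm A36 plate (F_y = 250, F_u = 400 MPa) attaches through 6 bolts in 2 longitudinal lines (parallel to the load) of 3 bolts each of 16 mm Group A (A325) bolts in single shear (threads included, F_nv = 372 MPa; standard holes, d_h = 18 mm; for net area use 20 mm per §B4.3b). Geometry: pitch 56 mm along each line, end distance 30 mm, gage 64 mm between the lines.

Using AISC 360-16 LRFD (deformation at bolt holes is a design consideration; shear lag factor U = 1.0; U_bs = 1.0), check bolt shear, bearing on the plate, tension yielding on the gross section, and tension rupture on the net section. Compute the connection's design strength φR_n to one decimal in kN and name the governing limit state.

Bolt shear: A_b = π(16)²/4 = 201.06 mm². φR_n = 0.75 × 372 × 201.06 × 6 × 1 = 336.6 kN.
Bearing (12 mm plate, F_u = 400 MPa): end bolts L_c = 30 − 18/2 = 21, R_n = min(1.2×21×12×400, 2.4×16×12×400) = 120.96 kN/bolt; interior L_c = 56 − 18 = 38, R_n = 184.32 kN/bolt. φR_n = 0.75 × (2×120.96 + 4×184.32) = 734.4 kN.
Tension yield (gross): A_g = 182×12 = 2184 mm². φR_n = 0.90 × 250 × 2184 = 491.4 kN.
Tension rupture (net): A_n = (182 − 2×20)×12 = 1704 mm² (U = 1.0, A_e = A_n). φR_n = 0.75 × 400 × 1704 = 511.2 kN.
Governing: min(336.6, 734.4, 491.4, 511.2) = 336.6 kN → bolt shear.

336.6 kN (bolt shear governs)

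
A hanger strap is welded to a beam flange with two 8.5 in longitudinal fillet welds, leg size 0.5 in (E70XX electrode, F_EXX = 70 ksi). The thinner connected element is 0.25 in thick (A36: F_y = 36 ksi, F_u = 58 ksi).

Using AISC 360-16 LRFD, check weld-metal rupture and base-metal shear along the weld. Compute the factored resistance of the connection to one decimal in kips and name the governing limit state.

91.8 kips (base-metal shear governs)

Weld metal: throat = 0.707×0.5 = 0.3535 in, L = 2×8.5 = 17 in. φR_n = 0.75 × 0.6 × 70 × 0.3535 × 17 = 189.3 kips.
Base metal shear (0.25 in plate): yield φR_n = 1.0×0.6×36×0.25×17 = 91.8 kips; rupture φR_n = 0.75×0.6×58×0.25×17 = 110.9 kips; take 91.8 kips (yield).
Governing: min(189.3, 91.8) = 91.8 kips → base-metal shear.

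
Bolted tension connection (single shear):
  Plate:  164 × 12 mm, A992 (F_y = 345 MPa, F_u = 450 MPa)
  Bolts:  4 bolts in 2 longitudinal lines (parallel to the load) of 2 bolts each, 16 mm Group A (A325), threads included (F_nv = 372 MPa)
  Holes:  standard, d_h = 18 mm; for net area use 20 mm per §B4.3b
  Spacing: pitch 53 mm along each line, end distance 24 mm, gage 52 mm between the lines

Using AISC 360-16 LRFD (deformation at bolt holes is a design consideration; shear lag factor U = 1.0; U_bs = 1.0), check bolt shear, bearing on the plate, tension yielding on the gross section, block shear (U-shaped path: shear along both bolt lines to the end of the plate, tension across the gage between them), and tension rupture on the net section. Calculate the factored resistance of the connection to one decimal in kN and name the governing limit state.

Bolt shear: A_b = π(16)²/4 = 201.06 mm². φR_n = 0.75 × 372 × 201.06 × 4 × 1 = 224.4 kN.
Bearing (12 mm plate, F_u = 450 MPa): end bolts L_c = 24 − 18/2 = 15, R_n = min(1.2×15×12×450, 2.4×16×12×450) = 97.2 kN/bolt; interior L_c = 53 − 18 = 35, R_n = 207.36 kN/bolt. φR_n = 0.75 × (2×97.2 + 2×207.36) = 456.8 kN.
Tension yield (gross): A_g = 164×12 = 1968 mm². φR_n = 0.90 × 345 × 1968 = 611.1 kN.
Block shear: shear path 2×[24+1×53] = 2×77 mm, A_gv = 1848, A_nv = 2×(77 − 1.5×20)×12 = 1128 mm²; tension across gage: (52 − 1×20)×12 = 384 mm². R_n = min(0.6×450×1128, 0.6×345×1848) + 1.0×450×384 = min(304.56, 382.54) + 172.8 = 477.36 kN. φR_n = 0.75 × 477.36 = 358.0 kN.
Tension rupture (net): A_n = (164 − 2×20)×12 = 1488 mm² (U = 1.0, A_e = A_n). φR_n = 0.75 × 450 × 1488 = 502.2 kN.
Governing: min(224.4, 456.8, 611.1, 358.0, 502.2) = 224.4 kN → bolt shear.

224.4 kN (bolt shear governs)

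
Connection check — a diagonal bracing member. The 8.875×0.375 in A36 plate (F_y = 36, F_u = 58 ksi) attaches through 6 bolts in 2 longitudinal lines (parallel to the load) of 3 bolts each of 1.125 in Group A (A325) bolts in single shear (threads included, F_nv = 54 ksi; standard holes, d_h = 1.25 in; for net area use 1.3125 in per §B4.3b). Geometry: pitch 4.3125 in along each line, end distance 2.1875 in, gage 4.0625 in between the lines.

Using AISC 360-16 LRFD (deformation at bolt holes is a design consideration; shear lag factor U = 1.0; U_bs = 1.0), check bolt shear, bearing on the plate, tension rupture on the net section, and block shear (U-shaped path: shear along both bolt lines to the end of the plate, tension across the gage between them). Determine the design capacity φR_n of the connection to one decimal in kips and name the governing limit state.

Bolt shear: A_b = π(1.125)²/4 = 0.99402 in². φR_n = 0.75 × 54 × 0.99402 × 6 × 1 = 241.5 kips.
Bearing (0.375 in plate, F_u = 58 ksi): end bolts L_c = 2.1875 − 1.25/2 = 1.5625, R_n = min(1.2×1.5625×0.375×58, 2.4×1.125×0.375×58) = 40.781 kips/bolt; interior L_c = 4.3125 − 1.25 = 3.0625, R_n = 58.725 kips/bolt. φR_n = 0.75 × (2×40.781 + 4×58.725) = 237.3 kips.
Tension rupture (net): A_n = (8.875 − 2×1.3125)×0.375 = 2.3438 in² (U = 1.0, A_e = A_n). φR_n = 0.75 × 58 × 2.3438 = 102.0 kips.
Block shear: shear path 2×[2.1875+2×4.3125] = 2×10.8125 in, A_gv = 8.1094, A_nv = 2×(10.8125 − 2.5×1.3125)×0.375 = 5.6484 in²; tension across gage: (4.0625 − 1×1.3125)×0.375 = 1.0313 in². R_n = min(0.6×58×5.6484, 0.6×36×8.1094) + 1.0×58×1.0313 = min(196.56, 175.16) + 59.815 = 234.98 kips. φR_n = 0.75 × 234.98 = 176.2 kips.
Governing: min(241.5, 237.3, 102.0, 176.2) = 102.0 kips → net-section rupture.

102.0 kips (net-section rupture governs)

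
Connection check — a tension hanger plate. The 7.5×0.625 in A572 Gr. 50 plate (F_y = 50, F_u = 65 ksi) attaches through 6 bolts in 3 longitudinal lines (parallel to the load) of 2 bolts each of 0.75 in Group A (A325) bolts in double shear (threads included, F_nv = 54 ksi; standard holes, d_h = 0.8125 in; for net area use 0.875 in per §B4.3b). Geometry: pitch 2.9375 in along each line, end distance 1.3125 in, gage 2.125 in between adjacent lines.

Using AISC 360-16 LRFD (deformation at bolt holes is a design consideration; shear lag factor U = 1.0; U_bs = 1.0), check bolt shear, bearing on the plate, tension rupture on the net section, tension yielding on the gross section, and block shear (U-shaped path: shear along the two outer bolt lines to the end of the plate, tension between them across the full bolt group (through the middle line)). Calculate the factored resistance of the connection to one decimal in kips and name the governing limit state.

Bolt shear: A_b = π(0.75)²/4 = 0.44179 in². φR_n = 0.75 × 54 × 0.44179 × 6 × 2 = 214.7 kips.
Bearing (0.625 in plate, F_u = 65 ksi): end bolts L_c = 1.3125 − 0.8125/2 = 0.90625, R_n = min(1.2×0.90625×0.625×65, 2.4×0.75×0.625×65) = 44.18 kips/bolt; interior L_c = 2.9375 − 0.8125 = 2.125, R_n = 73.125 kips/bolt. φR_n = 0.75 × (3×44.18 + 3×73.125) = 263.9 kips.
Tension rupture (net): A_n = (7.5 − 3×0.875)×0.625 = 3.0469 in² (U = 1.0, A_e = A_n). φR_n = 0.75 × 65 × 3.0469 = 148.5 kips.
Tension yield (gross): A_g = 7.5×0.625 = 4.6875 in². φR_n = 0.90 × 50 × 4.6875 = 210.9 kips.
Block shear: shear path 2×[1.3125+1×2.9375] = 2×4.25 in, A_gv = 5.3125, A_nv = 2×(4.25 − 1.5×0.875)×0.625 = 3.6719 in²; tension across gage: (4.25 − 2×0.875)×0.625 = 1.5625 in². R_n = min(0.6×65×3.6719, 0.6×50×5.3125) + 1.0×65×1.5625 = min(143.2, 159.38) + 101.56 = 244.76 kips. φR_n = 0.75 × 244.76 = 183.6 kips.
Governing: min(214.7, 263.9, 148.5, 210.9, 183.6) = 148.5 kips → net-section rupture.

148.5 kips (net-section rupture governs)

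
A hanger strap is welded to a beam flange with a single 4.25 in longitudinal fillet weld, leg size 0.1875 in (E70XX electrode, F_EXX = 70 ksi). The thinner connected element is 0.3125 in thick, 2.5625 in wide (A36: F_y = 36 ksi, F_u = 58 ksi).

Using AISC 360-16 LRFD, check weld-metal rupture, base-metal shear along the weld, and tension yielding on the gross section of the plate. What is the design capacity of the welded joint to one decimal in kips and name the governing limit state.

17.7 kips (weld metal governs)

Weld metal: throat = 0.707×0.1875 = 0.13256 in, L = 4.25 in. φR_n = 0.75 × 0.6 × 70 × 0.13256 × 4.25 = 17.7 kips.
Base metal shear (0.3125 in plate): yield φR_n = 1.0×0.6×36×0.3125×4.25 = 28.7 kips; rupture φR_n = 0.75×0.6×58×0.3125×4.25 = 34.7 kips; take 28.7 kips (yield).
Tension yield (gross): A_g = 2.5625×0.3125 = 0.80078 in². φR_n = 0.90 × 36 × 0.80078 = 25.9 kips.
Governing: min(17.7, 28.7, 25.9) = 17.7 kips → weld metal.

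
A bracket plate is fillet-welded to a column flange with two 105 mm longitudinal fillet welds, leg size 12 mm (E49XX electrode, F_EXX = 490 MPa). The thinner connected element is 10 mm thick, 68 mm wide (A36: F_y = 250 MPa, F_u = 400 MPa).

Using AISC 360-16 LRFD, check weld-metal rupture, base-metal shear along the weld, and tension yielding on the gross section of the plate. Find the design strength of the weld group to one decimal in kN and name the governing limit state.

Weld metal: throat = 0.707×12 = 8.484 mm, L = 2×105 = 210 mm. φR_n = 0.75 × 0.6 × 490 × 8.484 × 210 = 392.9 kN.
Base metal shear (10 mm plate): yield φR_n = 1.0×0.6×250×10×210 = 315.0 kN; rupture φR_n = 0.75×0.6×400×10×210 = 378.0 kN; take 315.0 kN (yield).
Tension yield (gross): A_g = 68×10 = 680 mm². φR_n = 0.90 × 250 × 680 = 153.0 kN.
Governing: min(392.9, 315.0, 153.0) = 153.0 kN → gross-section yield.

153.0 kN (gross-section yield governs)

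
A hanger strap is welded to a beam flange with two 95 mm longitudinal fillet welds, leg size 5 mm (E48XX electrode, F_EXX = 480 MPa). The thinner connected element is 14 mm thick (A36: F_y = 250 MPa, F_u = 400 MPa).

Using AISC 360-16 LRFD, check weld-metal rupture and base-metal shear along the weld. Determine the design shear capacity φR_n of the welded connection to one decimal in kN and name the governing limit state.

145.1 kN (weld metal governs)

Weld metal: throat = 0.707×5 = 3.535 mm, L = 2×95 = 190 mm. φR_n = 0.75 × 0.6 × 480 × 3.535 × 190 = 145.1 kN.
Base metal shear (14 mm plate): yield φR_n = 1.0×0.6×250×14×190 = 399.0 kN; rupture φR_n = 0.75×0.6×400×14×190 = 478.8 kN; take 399.0 kN (yield).
Governing: min(145.1, 399.0) = 145.1 kN → weld metal.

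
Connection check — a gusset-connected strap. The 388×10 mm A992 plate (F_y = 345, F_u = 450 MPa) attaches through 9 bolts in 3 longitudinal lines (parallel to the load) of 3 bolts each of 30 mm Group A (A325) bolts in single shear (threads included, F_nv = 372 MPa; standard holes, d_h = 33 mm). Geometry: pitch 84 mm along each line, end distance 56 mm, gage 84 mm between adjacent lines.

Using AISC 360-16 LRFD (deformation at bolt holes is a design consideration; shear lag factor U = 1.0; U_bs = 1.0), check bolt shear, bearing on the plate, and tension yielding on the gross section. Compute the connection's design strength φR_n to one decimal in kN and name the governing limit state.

1204.7 kN (gross-section yield governs)

Bolt shear: A_b = π(30)²/4 = 706.86 mm². φR_n = 0.75 × 372 × 706.86 × 9 × 1 = 1774.9 kN.
Bearing (10 mm plate, F_u = 450 MPa): end bolts L_c = 56 − 33/2 = 39.5, R_n = min(1.2×39.5×10×450, 2.4×30×10×450) = 213.3 kN/bolt; interior L_c = 84 − 33 = 51, R_n = 275.4 kN/bolt. φR_n = 0.75 × (3×213.3 + 6×275.4) = 1719.2 kN.
Tension yield (gross): A_g = 388×10 = 3880 mm². φR_n = 0.90 × 345 × 3880 = 1204.7 kN.
Governing: min(1774.9, 1719.2, 1204.7) = 1204.7 kN → gross-section yield.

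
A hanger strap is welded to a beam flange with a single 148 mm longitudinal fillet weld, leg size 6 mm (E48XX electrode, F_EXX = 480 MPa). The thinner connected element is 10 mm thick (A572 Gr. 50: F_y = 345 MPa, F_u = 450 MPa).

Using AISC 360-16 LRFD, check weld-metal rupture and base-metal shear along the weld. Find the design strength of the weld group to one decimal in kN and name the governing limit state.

135.6 kN (weld metal governs)

Weld metal: throat = 0.707×6 = 4.242 mm, L = 148 mm. φR_n = 0.75 × 0.6 × 480 × 4.242 × 148 = 135.6 kN.
Base metal shear (10 mm plate): yield φR_n = 1.0×0.6×345×10×148 = 306.4 kN; rupture φR_n = 0.75×0.6×450×10×148 = 299.7 kN; take 299.7 kN (rupture).
Governing: min(135.6, 299.7) = 135.6 kN → weld metal.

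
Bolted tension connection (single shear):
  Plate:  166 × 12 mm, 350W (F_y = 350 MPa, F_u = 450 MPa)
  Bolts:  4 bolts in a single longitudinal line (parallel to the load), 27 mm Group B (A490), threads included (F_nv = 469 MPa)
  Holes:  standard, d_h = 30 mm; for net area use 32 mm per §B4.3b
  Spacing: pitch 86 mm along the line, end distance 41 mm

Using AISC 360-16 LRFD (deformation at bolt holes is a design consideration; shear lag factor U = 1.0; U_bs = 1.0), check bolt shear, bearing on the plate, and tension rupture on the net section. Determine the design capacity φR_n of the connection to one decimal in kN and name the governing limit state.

Bolt shear: A_b = π(27)²/4 = 572.56 mm². φR_n = 0.75 × 469 × 572.56 × 4 × 1 = 805.6 kN.
Bearing (12 mm plate, F_u = 450 MPa): end bolts L_c = 41 − 30/2 = 26, R_n = min(1.2×26×12×450, 2.4×27×12×450) = 168.48 kN/bolt; interior L_c = 86 − 30 = 56, R_n = 349.92 kN/bolt. φR_n = 0.75 × (1×168.48 + 3×349.92) = 913.7 kN.
Tension rupture (net): A_n = (166 − 1×32)×12 = 1608 mm² (U = 1.0, A_e = A_n). φR_n = 0.75 × 450 × 1608 = 542.7 kN.
Governing: min(805.6, 913.7, 542.7) = 542.7 kN → net-section rupture.

542.7 kN (net-section rupture governs)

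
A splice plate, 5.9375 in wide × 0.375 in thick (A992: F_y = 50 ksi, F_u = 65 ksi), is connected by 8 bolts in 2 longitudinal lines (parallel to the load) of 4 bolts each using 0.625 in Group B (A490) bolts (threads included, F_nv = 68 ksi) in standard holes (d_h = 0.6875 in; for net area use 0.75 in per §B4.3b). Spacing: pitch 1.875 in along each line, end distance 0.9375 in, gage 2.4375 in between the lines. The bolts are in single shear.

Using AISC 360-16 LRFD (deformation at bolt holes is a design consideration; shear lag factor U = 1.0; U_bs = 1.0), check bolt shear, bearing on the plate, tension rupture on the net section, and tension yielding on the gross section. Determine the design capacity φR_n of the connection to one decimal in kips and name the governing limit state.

81.1 kips (net-section rupture governs)

Bolt shear: A_b = π(0.625)²/4 = 0.3068 in². φR_n = 0.75 × 68 × 0.3068 × 8 × 1 = 125.2 kips.
Bearing (0.375 in plate, F_u = 65 ksi): end bolts L_c = 0.9375 − 0.6875/2 = 0.59375, R_n = min(1.2×0.59375×0.375×65, 2.4×0.625×0.375×65) = 17.367 kips/bolt; interior L_c = 1.875 − 0.6875 = 1.1875, R_n = 34.734 kips/bolt. φR_n = 0.75 × (2×17.367 + 6×34.734) = 182.4 kips.
Tension rupture (net): A_n = (5.9375 − 2×0.75)×0.375 = 1.6641 in² (U = 1.0, A_e = A_n). φR_n = 0.75 × 65 × 1.6641 = 81.1 kips.
Tension yield (gross): A_g = 5.9375×0.375 = 2.2266 in². φR_n = 0.90 × 50 × 2.2266 = 100.2 kips.
Governing: min(125.2, 182.4, 81.1, 100.2) = 81.1 kips → net-section rupture.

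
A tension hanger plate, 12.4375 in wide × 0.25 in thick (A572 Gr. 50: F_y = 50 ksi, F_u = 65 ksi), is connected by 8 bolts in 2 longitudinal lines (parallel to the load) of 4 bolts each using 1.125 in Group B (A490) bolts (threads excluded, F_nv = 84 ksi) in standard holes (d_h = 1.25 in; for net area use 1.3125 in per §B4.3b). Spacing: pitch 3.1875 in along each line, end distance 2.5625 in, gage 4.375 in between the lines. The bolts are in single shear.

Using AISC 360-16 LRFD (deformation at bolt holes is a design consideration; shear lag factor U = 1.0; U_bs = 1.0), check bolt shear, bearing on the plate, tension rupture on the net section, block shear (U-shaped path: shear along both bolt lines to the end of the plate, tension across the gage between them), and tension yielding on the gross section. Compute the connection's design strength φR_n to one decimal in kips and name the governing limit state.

Bolt shear: A_b = π(1.125)²/4 = 0.99402 in². φR_n = 0.75 × 84 × 0.99402 × 8 × 1 = 501.0 kips.
Bearing (0.25 in plate, F_u = 65 ksi): end bolts L_c = 2.5625 − 1.25/2 = 1.9375, R_n = min(1.2×1.9375×0.25×65, 2.4×1.125×0.25×65) = 37.781 kips/bolt; interior L_c = 3.1875 − 1.25 = 1.9375, R_n = 37.781 kips/bolt. φR_n = 0.75 × (2×37.781 + 6×37.781) = 226.7 kips.
Tension rupture (net): A_n = (12.4375 − 2×1.3125)×0.25 = 2.4531 in² (U = 1.0, A_e = A_n). φR_n = 0.75 × 65 × 2.4531 = 119.6 kips.
Block shear: shear path 2×[2.5625+3×3.1875] = 2×12.125 in, A_gv = 6.0625, A_nv = 2×(12.125 − 3.5×1.3125)×0.25 = 3.7656 in²; tension across gage: (4.375 − 1×1.3125)×0.25 = 0.76563 in². R_n = min(0.6×65×3.7656, 0.6×50×6.0625) + 1.0×65×0.76563 = min(146.86, 181.88) + 49.766 = 196.63 kips. φR_n = 0.75 × 196.63 = 147.5 kips.
Tension yield (gross): A_g = 12.4375×0.25 = 3.1094 in². φR_n = 0.90 × 50 × 3.1094 = 139.9 kips.
Governing: min(501.0, 226.7, 119.6, 147.5, 139.9) = 119.6 kips → net-section rupture.

119.6 kips (net-section rupture governs)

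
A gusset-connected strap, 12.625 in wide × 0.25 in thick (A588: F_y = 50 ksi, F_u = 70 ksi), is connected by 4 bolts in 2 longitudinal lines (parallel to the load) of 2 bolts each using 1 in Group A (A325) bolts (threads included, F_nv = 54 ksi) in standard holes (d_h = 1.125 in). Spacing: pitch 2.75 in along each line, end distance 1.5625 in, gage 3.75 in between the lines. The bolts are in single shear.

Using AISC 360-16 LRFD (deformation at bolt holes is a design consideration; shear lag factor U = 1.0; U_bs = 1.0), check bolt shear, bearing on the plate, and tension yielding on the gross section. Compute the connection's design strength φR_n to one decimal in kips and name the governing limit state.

Bolt shear: A_b = π(1)²/4 = 0.7854 in². φR_n = 0.75 × 54 × 0.7854 × 4 × 1 = 127.2 kips.
Bearing (0.25 in plate, F_u = 70 ksi): end bolts L_c = 1.5625 − 1.125/2 = 1, R_n = min(1.2×1×0.25×70, 2.4×1×0.25×70) = 21 kips/bolt; interior L_c = 2.75 − 1.125 = 1.625, R_n = 34.125 kips/bolt. φR_n = 0.75 × (2×21 + 2×34.125) = 82.7 kips.
Tension yield (gross): A_g = 12.625×0.25 = 3.1563 in². φR_n = 0.90 × 50 × 3.1563 = 142.0 kips.
Governing: min(127.2, 82.7, 142.0) = 82.7 kips → bearing.

82.7 kips (bearing governs)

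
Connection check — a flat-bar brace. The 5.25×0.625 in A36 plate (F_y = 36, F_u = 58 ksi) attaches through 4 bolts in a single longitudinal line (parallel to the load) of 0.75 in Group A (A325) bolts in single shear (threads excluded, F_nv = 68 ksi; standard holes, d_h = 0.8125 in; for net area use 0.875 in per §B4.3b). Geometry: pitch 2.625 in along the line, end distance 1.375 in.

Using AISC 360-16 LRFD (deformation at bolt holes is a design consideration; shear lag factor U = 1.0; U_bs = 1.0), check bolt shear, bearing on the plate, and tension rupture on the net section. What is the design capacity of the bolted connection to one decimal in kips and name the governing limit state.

90.1 kips (bolt shear governs)

Bolt shear: A_b = π(0.75)²/4 = 0.44179 in². φR_n = 0.75 × 68 × 0.44179 × 4 × 1 = 90.1 kips.
Bearing (0.625 in plate, F_u = 58 ksi): end bolts L_c = 1.375 − 0.8125/2 = 0.96875, R_n = min(1.2×0.96875×0.625×58, 2.4×0.75×0.625×58) = 42.141 kips/bolt; interior L_c = 2.625 − 0.8125 = 1.8125, R_n = 65.25 kips/bolt. φR_n = 0.75 × (1×42.141 + 3×65.25) = 178.4 kips.
Tension rupture (net): A_n = (5.25 − 1×0.875)×0.625 = 2.7344 in² (U = 1.0, A_e = A_n). φR_n = 0.75 × 58 × 2.7344 = 118.9 kips.
Governing: min(90.1, 178.4, 118.9) = 90.1 kips → bolt shear.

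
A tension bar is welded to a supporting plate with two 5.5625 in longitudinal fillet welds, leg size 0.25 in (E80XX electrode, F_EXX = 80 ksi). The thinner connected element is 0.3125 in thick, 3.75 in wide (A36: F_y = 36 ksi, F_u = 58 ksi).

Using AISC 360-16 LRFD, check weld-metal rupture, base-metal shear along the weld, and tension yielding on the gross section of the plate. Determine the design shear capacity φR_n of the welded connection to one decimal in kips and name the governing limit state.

38.0 kips (gross-section yield governs)

Weld metal: throat = 0.707×0.25 = 0.17675 in, L = 2×5.5625 = 11.125 in. φR_n = 0.75 × 0.6 × 80 × 0.17675 × 11.125 = 70.8 kips.
Base metal shear (0.3125 in plate): yield φR_n = 1.0×0.6×36×0.3125×11.125 = 75.1 kips; rupture φR_n = 0.75×0.6×58×0.3125×11.125 = 90.7 kips; take 75.1 kips (yield).
Tension yield (gross): A_g = 3.75×0.3125 = 1.1719 in². φR_n = 0.90 × 36 × 1.1719 = 38.0 kips.
Governing: min(70.8, 75.1, 38.0) = 38.0 kips → gross-section yield.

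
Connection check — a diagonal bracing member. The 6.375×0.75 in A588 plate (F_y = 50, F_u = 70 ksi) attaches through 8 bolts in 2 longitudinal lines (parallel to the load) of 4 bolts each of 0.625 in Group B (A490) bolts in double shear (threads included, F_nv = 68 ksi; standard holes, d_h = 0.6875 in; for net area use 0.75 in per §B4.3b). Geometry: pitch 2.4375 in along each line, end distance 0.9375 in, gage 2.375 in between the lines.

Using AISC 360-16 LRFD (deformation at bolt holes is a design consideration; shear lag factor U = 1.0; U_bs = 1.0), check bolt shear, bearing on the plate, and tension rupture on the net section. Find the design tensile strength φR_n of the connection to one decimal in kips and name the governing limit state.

Bolt shear: A_b = π(0.625)²/4 = 0.3068 in². φR_n = 0.75 × 68 × 0.3068 × 8 × 2 = 250.3 kips.
Bearing (0.75 in plate, F_u = 70 ksi): end bolts L_c = 0.9375 − 0.6875/2 = 0.59375, R_n = min(1.2×0.59375×0.75×70, 2.4×0.625×0.75×70) = 37.406 kips/bolt; interior L_c = 2.4375 − 0.6875 = 1.75, R_n = 78.75 kips/bolt. φR_n = 0.75 × (2×37.406 + 6×78.75) = 410.5 kips.
Tension rupture (net): A_n = (6.375 − 2×0.75)×0.75 = 3.6563 in² (U = 1.0, A_e = A_n). φR_n = 0.75 × 70 × 3.6563 = 192.0 kips.
Governing: min(250.3, 410.5, 192.0) = 192.0 kips → net-section rupture.

192.0 kips (net-section rupture governs)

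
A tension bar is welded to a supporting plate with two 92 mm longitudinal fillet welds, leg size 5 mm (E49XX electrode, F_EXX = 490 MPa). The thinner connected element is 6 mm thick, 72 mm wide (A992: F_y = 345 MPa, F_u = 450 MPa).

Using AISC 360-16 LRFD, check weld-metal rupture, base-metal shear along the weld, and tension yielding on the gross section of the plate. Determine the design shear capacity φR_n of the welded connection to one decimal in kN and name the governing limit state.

Weld metal: throat = 0.707×5 = 3.535 mm, L = 2×92 = 184 mm. φR_n = 0.75 × 0.6 × 490 × 3.535 × 184 = 143.4 kN.
Base metal shear (6 mm plate): yield φR_n = 1.0×0.6×345×6×184 = 228.5 kN; rupture φR_n = 0.75×0.6×450×6×184 = 223.6 kN; take 223.6 kN (rupture).
Tension yield (gross): A_g = 72×6 = 432 mm². φR_n = 0.90 × 345 × 432 = 134.1 kN.
Governing: min(143.4, 223.6, 134.1) = 134.1 kN → gross-section yield.

134.1 kN (gross-section yield governs)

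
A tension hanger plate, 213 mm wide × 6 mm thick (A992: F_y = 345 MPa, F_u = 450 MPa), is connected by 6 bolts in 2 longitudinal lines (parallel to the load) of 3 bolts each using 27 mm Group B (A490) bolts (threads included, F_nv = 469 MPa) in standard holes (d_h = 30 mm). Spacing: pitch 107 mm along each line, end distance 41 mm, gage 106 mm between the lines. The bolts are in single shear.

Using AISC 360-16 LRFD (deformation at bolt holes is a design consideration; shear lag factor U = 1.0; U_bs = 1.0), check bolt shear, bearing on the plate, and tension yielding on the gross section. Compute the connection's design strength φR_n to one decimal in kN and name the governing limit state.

Bolt shear: A_b = π(27)²/4 = 572.56 mm². φR_n = 0.75 × 469 × 572.56 × 6 × 1 = 1208.4 kN.
Bearing (6 mm plate, F_u = 450 MPa): end bolts L_c = 41 − 30/2 = 26, R_n = min(1.2×26×6×450, 2.4×27×6×450) = 84.24 kN/bolt; interior L_c = 107 − 30 = 77, R_n = 174.96 kN/bolt. φR_n = 0.75 × (2×84.24 + 4×174.96) = 651.2 kN.
Tension yield (gross): A_g = 213×6 = 1278 mm². φR_n = 0.90 × 345 × 1278 = 396.8 kN.
Governing: min(1208.4, 651.2, 396.8) = 396.8 kN → gross-section yield.

396.8 kN (gross-section yield governs)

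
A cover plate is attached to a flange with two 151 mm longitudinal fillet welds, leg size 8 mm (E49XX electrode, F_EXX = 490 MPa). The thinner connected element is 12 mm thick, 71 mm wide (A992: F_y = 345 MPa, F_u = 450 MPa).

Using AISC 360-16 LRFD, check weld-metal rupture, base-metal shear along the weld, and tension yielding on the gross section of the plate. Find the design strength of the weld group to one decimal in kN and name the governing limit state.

Weld metal: throat = 0.707×8 = 5.656 mm, L = 2×151 = 302 mm. φR_n = 0.75 × 0.6 × 490 × 5.656 × 302 = 376.6 kN.
Base metal shear (12 mm plate): yield φR_n = 1.0×0.6×345×12×302 = 750.2 kN; rupture φR_n = 0.75×0.6×450×12×302 = 733.9 kN; take 733.9 kN (rupture).
Tension yield (gross): A_g = 71×12 = 852 mm². φR_n = 0.90 × 345 × 852 = 264.5 kN.
Governing: min(376.6, 733.9, 264.5) = 264.5 kN → gross-section yield.

264.5 kN (gross-section yield governs)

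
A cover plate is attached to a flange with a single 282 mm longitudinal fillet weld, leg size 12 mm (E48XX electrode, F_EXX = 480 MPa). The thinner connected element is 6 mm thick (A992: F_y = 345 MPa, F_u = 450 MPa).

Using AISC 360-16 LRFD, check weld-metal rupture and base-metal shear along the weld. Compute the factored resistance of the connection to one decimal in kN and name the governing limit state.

342.6 kN (base-metal shear governs)

Weld metal: throat = 0.707×12 = 8.484 mm, L = 282 mm. φR_n = 0.75 × 0.6 × 480 × 8.484 × 282 = 516.8 kN.
Base metal shear (6 mm plate): yield φR_n = 1.0×0.6×345×6×282 = 350.2 kN; rupture φR_n = 0.75×0.6×450×6×282 = 342.6 kN; take 342.6 kN (rupture).
Governing: min(516.8, 342.6) = 342.6 kN → base-metal shear.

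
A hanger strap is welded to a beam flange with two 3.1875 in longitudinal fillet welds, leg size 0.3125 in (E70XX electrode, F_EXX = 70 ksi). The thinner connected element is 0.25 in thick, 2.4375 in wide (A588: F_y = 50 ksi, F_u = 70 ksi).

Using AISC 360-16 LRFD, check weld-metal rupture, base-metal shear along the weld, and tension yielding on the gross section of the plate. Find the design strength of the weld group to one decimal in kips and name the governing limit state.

Weld metal: throat = 0.707×0.3125 = 0.22094 in, L = 2×3.1875 = 6.375 in. φR_n = 0.75 × 0.6 × 70 × 0.22094 × 6.375 = 44.4 kips.
Base metal shear (0.25 in plate): yield φR_n = 1.0×0.6×50×0.25×6.375 = 47.8 kips; rupture φR_n = 0.75×0.6×70×0.25×6.375 = 50.2 kips; take 47.8 kips (yield).
Tension yield (gross): A_g = 2.4375×0.25 = 0.60938 in². φR_n = 0.90 × 50 × 0.60938 = 27.4 kips.
Governing: min(44.4, 47.8, 27.4) = 27.4 kips → gross-section yield.

27.4 kips (gross-section yield governs)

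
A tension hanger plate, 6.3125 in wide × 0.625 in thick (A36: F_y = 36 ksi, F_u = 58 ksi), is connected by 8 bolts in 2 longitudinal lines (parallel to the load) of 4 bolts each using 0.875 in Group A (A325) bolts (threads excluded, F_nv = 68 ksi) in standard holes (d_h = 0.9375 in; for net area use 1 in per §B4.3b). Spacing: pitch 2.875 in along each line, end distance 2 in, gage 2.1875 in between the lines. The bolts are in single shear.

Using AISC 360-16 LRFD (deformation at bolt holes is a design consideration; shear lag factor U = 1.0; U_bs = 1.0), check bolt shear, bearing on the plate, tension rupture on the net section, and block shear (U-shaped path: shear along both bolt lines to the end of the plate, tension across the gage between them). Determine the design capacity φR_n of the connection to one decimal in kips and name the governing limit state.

Bolt shear: A_b = π(0.875)²/4 = 0.60132 in². φR_n = 0.75 × 68 × 0.60132 × 8 × 1 = 245.3 kips.
Bearing (0.625 in plate, F_u = 58 ksi): end bolts L_c = 2 − 0.9375/2 = 1.53125, R_n = min(1.2×1.53125×0.625×58, 2.4×0.875×0.625×58) = 66.609 kips/bolt; interior L_c = 2.875 − 0.9375 = 1.9375, R_n = 76.125 kips/bolt. φR_n = 0.75 × (2×66.609 + 6×76.125) = 442.5 kips.
Tension rupture (net): A_n = (6.3125 − 2×1)×0.625 = 2.6953 in² (U = 1.0, A_e = A_n). φR_n = 0.75 × 58 × 2.6953 = 117.2 kips.
Block shear: shear path 2×[2+3×2.875] = 2×10.625 in, A_gv = 13.281, A_nv = 2×(10.625 − 3.5×1)×0.625 = 8.9063 in²; tension across gage: (2.1875 − 1×1)×0.625 = 0.74219 in². R_n = min(0.6×58×8.9063, 0.6×36×13.281) + 1.0×58×0.74219 = min(309.94, 286.87) + 43.047 = 329.92 kips. φR_n = 0.75 × 329.92 = 247.4 kips.
Governing: min(245.3, 442.5, 117.2, 247.4) = 117.2 kips → net-section rupture.

117.2 kips (net-section rupture governs)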